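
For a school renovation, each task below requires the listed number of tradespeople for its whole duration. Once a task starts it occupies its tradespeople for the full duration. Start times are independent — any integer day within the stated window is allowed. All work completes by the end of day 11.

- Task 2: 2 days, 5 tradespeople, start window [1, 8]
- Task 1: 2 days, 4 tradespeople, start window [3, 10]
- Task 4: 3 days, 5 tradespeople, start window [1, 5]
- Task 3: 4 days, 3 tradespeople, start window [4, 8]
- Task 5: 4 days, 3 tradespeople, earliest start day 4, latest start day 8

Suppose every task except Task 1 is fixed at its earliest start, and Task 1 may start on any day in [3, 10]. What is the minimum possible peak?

10

Task 1@3: d1:10  d2:10  d3:9  d4:10  d5:6  d6:6  d7:6  d8:0  d9:0  d10:0  d11:0 → peak 10
Task 1@4: d1:10  d2:10  d3:5  d4:10  d5:10  d6:6  d7:6  d8:0  d9:0  d10:0  d11:0 → peak 10
Task 1@5: d1:10  d2:10  d3:5  d4:6  d5:10  d6:10  d7:6  d8:0  d9:0  d10:0  d11:0 → peak 10
Task 1@6: d1:10  d2:10  d3:5  d4:6  d5:6  d6:10  d7:10  d8:0  d9:0  d10:0  d11:0 → peak 10
Task 1@7: d1:10  d2:10  d3:5  d4:6  d5:6  d6:6  d7:10  d8:4  d9:0  d10:0  d11:0 → peak 10
Task 1@8: d1:10  d2:10  d3:5  d4:6  d5:6  d6:6  d7:6  d8:4  d9:4  d10:0  d11:0 → peak 10
Task 1@9: d1:10  d2:10  d3:5  d4:6  d5:6  d6:6  d7:6  d8:0  d9:4  d10:4  d11:0 → peak 10
Task 1@10: d1:10  d2:10  d3:5  d4:6  d5:6  d6:6  d7:6  d8:0  d9:0  d10:4  d11:4 → peak 10
Best is Task 1@3, peak 10.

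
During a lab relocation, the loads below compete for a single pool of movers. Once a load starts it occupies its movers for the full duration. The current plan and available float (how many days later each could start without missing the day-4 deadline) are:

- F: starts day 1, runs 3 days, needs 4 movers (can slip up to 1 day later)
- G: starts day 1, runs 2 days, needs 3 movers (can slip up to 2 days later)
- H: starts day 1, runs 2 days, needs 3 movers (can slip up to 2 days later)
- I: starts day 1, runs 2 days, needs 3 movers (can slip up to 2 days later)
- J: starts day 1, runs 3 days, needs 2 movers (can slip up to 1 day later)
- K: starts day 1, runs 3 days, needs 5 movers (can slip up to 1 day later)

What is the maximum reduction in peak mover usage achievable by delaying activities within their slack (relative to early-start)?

Early-start peak: d1:20  d2:20  d3:11  d4:0 ⇒ 20.
Leveled (F@1, G@1, H@1, I@3, J@1, K@1): d1:17  d2:17  d3:14  d4:3 ⇒ 17.
Reduction 20 − 17 = 3.

3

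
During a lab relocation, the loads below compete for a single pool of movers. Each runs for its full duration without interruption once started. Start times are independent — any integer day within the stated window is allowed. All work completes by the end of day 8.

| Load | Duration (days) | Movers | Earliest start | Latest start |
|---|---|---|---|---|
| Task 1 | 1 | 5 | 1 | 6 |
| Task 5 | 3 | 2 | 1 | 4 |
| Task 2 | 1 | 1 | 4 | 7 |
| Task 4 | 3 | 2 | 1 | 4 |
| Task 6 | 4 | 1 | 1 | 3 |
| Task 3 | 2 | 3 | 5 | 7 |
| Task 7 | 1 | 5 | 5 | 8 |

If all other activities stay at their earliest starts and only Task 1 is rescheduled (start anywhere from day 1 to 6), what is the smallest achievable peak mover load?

Task 1@1: d1:10  d2:5  d3:5  d4:2  d5:8  d6:3  d7:0  d8:0 → peak 10
Task 1@2: d1:5  d2:10  d3:5  d4:2  d5:8  d6:3  d7:0  d8:0 → peak 10
Task 1@3: d1:5  d2:5  d3:10  d4:2  d5:8  d6:3  d7:0  d8:0 → peak 10
Task 1@4: d1:5  d2:5  d3:5  d4:7  d5:8  d6:3  d7:0  d8:0 → peak 8
Task 1@5: d1:5  d2:5  d3:5  d4:2  d5:13  d6:3  d7:0  d8:0 → peak 13
Task 1@6: d1:5  d2:5  d3:5  d4:2  d5:8  d6:8  d7:0  d8:0 → peak 8
Best is Task 1@4, peak 8.

8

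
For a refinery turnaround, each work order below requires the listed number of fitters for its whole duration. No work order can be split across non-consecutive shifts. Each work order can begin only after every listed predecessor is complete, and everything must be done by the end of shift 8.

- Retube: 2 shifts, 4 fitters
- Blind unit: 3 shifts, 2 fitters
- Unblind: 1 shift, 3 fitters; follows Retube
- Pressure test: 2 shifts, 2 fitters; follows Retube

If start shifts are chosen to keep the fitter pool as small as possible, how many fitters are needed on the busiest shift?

4

Early-start (Retube@1, Blind unit@1, Unblind@3, Pressure test@3) gives peak 7: s1:6  s2:6  s3:7  s4:2  s5:0  s6:0  s7:0  s8:0.
Shift Blind unit→3, Unblind→6.
Schedule Retube@1, Blind unit@3, Unblind@6, Pressure test@3: s1:4  s2:4  s3:4  s4:4  s5:2  s6:3  s7:0  s8:0 — peak 4.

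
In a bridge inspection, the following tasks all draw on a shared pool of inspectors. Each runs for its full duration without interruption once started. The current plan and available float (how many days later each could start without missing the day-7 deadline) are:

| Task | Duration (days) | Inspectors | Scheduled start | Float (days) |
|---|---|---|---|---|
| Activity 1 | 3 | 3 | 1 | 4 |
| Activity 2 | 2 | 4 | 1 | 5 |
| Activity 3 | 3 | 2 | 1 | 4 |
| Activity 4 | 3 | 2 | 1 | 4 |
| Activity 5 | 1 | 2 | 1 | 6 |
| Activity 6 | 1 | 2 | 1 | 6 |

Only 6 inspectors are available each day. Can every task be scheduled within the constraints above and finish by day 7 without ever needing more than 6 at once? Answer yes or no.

yes

Schedule Activity 1@1, Activity 2@4, Activity 3@1, Activity 4@4, Activity 5@6, Activity 6@6: d1:5  d2:5  d3:5  d4:6  d5:6  d6:6  d7:0 — peak 6 ≤ 6.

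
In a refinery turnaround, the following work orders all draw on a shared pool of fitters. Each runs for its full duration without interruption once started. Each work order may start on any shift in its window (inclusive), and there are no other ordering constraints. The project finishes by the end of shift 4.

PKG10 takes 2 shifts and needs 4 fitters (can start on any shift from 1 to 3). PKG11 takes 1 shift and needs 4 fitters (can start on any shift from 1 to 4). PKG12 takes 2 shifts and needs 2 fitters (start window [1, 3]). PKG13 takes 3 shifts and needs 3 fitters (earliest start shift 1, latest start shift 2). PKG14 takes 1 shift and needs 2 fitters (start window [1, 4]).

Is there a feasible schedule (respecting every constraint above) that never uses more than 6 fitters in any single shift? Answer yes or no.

no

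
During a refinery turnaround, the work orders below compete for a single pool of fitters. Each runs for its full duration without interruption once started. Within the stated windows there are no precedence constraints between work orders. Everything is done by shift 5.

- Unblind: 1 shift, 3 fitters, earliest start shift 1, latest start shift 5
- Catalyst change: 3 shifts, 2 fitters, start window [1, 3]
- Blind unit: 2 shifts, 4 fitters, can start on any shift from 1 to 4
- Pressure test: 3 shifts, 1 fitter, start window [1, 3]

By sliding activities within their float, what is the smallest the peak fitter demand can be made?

5

Early-start (Unblind@1, Catalyst change@1, Blind unit@1, Pressure test@1) gives peak 10: s1:10  s2:7  s3:3  s4:0  s5:0.
Shift Blind unit→4, Pressure test→2.
Schedule Unblind@1, Catalyst change@1, Blind unit@4, Pressure test@2: s1:5  s2:3  s3:3  s4:5  s5:4 — peak 5.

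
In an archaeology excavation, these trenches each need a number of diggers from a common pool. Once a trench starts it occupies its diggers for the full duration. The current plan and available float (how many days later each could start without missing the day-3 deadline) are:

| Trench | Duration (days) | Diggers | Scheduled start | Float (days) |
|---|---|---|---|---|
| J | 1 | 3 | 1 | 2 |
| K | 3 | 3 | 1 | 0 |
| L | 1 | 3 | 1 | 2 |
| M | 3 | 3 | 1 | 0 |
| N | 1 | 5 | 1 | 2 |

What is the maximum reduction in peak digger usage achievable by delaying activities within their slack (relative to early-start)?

6

Early-start peak: d1:17  d2:6  d3:6 ⇒ 17.
Leveled (J@1, K@1, L@2, M@1, N@3): d1:9  d2:9  d3:11 ⇒ 11.
Reduction 17 − 11 = 6.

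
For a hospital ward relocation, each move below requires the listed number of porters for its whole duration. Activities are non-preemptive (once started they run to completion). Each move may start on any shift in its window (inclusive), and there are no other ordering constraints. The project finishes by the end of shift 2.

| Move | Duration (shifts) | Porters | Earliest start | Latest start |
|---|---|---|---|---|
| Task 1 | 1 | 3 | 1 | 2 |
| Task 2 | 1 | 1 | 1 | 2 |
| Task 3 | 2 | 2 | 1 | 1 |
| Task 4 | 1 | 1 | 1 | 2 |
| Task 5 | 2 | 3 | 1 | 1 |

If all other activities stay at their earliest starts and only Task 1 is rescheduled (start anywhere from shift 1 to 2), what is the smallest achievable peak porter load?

8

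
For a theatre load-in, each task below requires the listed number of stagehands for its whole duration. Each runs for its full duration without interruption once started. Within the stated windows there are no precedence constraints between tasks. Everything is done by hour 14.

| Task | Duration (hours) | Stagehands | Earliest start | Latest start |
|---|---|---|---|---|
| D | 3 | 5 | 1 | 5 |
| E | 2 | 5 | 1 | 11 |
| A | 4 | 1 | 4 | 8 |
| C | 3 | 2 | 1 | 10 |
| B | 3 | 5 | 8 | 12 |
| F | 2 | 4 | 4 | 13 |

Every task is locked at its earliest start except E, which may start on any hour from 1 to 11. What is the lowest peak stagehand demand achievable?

E@1: h1:12  h2:12  h3:7  h4:5  h5:5  h6:1  h7:1  h8:5  h9:5  h10:5  h11:0  h12:0  h13:0  h14:0 → peak 12
E@2: h1:7  h2:12  h3:12  h4:5  h5:5  h6:1  h7:1  h8:5  h9:5  h10:5  h11:0  h12:0  h13:0  h14:0 → peak 12
E@3: h1:7  h2:7  h3:12  h4:10  h5:5  h6:1  h7:1  h8:5  h9:5  h10:5  h11:0  h12:0  h13:0  h14:0 → peak 12
E@4: h1:7  h2:7  h3:7  h4:10  h5:10  h6:1  h7:1  h8:5  h9:5  h10:5  h11:0  h12:0  h13:0  h14:0 → peak 10
E@5: h1:7  h2:7  h3:7  h4:5  h5:10  h6:6  h7:1  h8:5  h9:5  h10:5  h11:0  h12:0  h13:0  h14:0 → peak 10
E@6: h1:7  h2:7  h3:7  h4:5  h5:5  h6:6  h7:6  h8:5  h9:5  h10:5  h11:0  h12:0  h13:0  h14:0 → peak 7
E@7: h1:7  h2:7  h3:7  h4:5  h5:5  h6:1  h7:6  h8:10  h9:5  h10:5  h11:0  h12:0  h13:0  h14:0 → peak 10
E@8: h1:7  h2:7  h3:7  h4:5  h5:5  h6:1  h7:1  h8:10  h9:10  h10:5  h11:0  h12:0  h13:0  h14:0 → peak 10
E@9: h1:7  h2:7  h3:7  h4:5  h5:5  h6:1  h7:1  h8:5  h9:10  h10:10  h11:0  h12:0  h13:0  h14:0 → peak 10
E@10: h1:7  h2:7  h3:7  h4:5  h5:5  h6:1  h7:1  h8:5  h9:5  h10:10  h11:5  h12:0  h13:0  h14:0 → peak 10
E@11: h1:7  h2:7  h3:7  h4:5  h5:5  h6:1  h7:1  h8:5  h9:5  h10:5  h11:5  h12:5  h13:0  h14:0 → peak 7
Best is E@6, peak 7.

7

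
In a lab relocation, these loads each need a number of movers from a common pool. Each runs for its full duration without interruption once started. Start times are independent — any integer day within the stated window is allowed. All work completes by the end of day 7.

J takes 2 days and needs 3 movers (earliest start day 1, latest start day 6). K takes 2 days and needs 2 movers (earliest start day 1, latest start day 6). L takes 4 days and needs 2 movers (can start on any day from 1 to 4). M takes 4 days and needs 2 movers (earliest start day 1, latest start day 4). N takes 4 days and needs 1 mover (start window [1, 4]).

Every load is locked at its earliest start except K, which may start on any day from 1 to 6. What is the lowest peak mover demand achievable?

8

K@1: d1:10  d2:10  d3:5  d4:5  d5:0  d6:0  d7:0 → peak 10
K@2: d1:8  d2:10  d3:7  d4:5  d5:0  d6:0  d7:0 → peak 10
K@3: d1:8  d2:8  d3:7  d4:7  d5:0  d6:0  d7:0 → peak 8
K@4: d1:8  d2:8  d3:5  d4:7  d5:2  d6:0  d7:0 → peak 8
K@5: d1:8  d2:8  d3:5  d4:5  d5:2  d6:2  d7:0 → peak 8
K@6: d1:8  d2:8  d3:5  d4:5  d5:0  d6:2  d7:2 → peak 8
Best is K@3, peak 8.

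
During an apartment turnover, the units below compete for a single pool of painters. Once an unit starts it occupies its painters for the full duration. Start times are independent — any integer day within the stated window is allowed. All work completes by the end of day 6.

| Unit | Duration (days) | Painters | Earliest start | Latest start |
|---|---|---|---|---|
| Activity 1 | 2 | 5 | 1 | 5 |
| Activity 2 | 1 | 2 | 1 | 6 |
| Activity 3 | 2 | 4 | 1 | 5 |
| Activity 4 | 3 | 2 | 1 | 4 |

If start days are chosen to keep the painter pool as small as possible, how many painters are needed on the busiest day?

Early-start (Activity 1@1, Activity 2@1, Activity 3@1, Activity 4@1) gives peak 13: d1:13  d2:11  d3:2  d4:0  d5:0  d6:0.
Shift Activity 2→3, Activity 3→3, Activity 4→4.
Schedule Activity 1@1, Activity 2@3, Activity 3@3, Activity 4@4: d1:5  d2:5  d3:6  d4:6  d5:2  d6:2 — peak 6.

6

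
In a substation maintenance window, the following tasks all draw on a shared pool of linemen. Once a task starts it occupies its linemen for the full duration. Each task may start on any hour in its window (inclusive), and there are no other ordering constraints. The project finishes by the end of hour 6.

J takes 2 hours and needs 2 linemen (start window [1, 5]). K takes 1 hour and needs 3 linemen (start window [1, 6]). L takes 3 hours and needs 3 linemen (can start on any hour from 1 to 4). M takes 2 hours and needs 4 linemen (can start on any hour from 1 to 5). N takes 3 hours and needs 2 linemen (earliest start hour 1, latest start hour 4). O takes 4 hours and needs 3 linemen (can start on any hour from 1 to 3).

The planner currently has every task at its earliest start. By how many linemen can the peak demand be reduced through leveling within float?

Early-start peak: h1:17  h2:14  h3:8  h4:3  h5:0  h6:0 ⇒ 17.
Leveled (J@1, K@1, L@1, M@5, N@2, O@3): h1:8  h2:7  h3:8  h4:5  h5:7  h6:7 ⇒ 8.
Reduction 17 − 8 = 9.

9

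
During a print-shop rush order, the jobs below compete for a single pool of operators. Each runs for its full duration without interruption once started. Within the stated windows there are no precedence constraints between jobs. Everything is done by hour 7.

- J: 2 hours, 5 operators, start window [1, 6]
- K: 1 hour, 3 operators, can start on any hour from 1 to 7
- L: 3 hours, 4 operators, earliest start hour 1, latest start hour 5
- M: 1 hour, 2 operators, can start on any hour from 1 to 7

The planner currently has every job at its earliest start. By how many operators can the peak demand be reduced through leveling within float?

Early-start peak: h1:14  h2:9  h3:4  h4:0  h5:0  h6:0  h7:0 ⇒ 14.
Leveled (J@1, K@3, L@4, M@3): h1:5  h2:5  h3:5  h4:4  h5:4  h6:4  h7:0 ⇒ 5.
Reduction 14 − 5 = 9.

9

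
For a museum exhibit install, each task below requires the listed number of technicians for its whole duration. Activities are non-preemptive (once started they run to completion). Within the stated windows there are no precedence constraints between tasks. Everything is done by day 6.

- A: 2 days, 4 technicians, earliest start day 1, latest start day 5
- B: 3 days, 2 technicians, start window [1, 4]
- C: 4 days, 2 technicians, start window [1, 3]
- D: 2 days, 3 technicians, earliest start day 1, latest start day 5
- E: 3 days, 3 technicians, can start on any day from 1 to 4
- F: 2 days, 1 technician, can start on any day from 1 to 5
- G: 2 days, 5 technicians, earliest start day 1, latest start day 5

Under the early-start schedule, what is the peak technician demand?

Early-start schedule: A@1, B@1, C@1, D@1, E@1, F@1, G@1.
Load per day: day 1: 20, day 2: 20, day 3: 7, day 4: 2, day 5: 0, day 6: 0.
Peak is 20.

20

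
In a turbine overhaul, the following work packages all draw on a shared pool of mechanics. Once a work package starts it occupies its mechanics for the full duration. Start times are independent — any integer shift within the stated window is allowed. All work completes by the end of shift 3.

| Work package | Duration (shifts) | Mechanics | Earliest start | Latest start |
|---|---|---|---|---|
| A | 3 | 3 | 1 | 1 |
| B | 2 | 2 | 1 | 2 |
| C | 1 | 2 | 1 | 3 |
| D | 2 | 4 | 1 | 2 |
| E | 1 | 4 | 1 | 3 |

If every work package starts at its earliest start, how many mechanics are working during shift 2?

9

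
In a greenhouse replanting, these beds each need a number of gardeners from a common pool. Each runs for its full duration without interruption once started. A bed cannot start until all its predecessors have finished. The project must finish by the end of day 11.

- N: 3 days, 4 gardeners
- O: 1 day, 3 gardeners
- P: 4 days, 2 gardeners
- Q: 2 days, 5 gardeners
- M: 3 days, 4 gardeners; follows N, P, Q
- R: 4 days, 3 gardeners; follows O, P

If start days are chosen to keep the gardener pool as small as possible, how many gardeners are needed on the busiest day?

7

Early-start (N@1, O@1, P@1, Q@1, M@5, R@5) gives peak 14: d1:14  d2:11  d3:6  d4:2  d5:7  d6:7  d7:7  d8:3  d9:0  d10:0  d11:0.
Shift P→2, Q→4, M→6, R→6.
Schedule N@1, O@1, P@2, Q@4, M@6, R@6: d1:7  d2:6  d3:6  d4:7  d5:7  d6:7  d7:7  d8:7  d9:3  d10:0  d11:0 — peak 7.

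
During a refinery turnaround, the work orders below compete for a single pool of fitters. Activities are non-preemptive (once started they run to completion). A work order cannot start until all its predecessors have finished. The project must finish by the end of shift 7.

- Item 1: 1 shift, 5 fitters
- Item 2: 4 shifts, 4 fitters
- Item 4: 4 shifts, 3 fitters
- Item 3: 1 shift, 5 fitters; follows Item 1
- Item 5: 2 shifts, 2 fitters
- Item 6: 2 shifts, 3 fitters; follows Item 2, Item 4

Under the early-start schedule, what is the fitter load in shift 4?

At early start, shift 4 has: Item 2, Item 4.
Demand: 4 + 3 = 7.

7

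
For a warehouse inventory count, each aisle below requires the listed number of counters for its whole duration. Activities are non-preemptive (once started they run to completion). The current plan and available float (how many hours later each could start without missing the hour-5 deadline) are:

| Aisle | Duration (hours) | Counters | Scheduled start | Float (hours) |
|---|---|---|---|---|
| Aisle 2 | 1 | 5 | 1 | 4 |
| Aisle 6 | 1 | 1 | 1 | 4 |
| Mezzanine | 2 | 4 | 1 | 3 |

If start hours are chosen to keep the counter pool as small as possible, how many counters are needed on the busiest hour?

5

Early-start (Aisle 2@1, Aisle 6@1, Mezzanine@1) gives peak 10: h1:10  h2:4  h3:0  h4:0  h5:0.
Shift Aisle 6→2, Mezzanine→2.
Schedule Aisle 2@1, Aisle 6@2, Mezzanine@2: h1:5  h2:5  h3:4  h4:0  h5:0 — peak 5.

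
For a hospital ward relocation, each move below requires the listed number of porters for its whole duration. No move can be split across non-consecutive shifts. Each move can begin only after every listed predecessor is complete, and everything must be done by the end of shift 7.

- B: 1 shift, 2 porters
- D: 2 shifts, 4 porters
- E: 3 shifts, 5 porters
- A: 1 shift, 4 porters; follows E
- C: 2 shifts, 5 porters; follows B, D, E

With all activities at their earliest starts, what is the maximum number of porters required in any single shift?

Early-start schedule: B@1, D@1, E@1, A@4, C@4.
Load per shift: shift 1: 11, shift 2: 9, shift 3: 5, shift 4: 9, shift 5: 5, shift 6: 0, shift 7: 0.
Peak is 11.

11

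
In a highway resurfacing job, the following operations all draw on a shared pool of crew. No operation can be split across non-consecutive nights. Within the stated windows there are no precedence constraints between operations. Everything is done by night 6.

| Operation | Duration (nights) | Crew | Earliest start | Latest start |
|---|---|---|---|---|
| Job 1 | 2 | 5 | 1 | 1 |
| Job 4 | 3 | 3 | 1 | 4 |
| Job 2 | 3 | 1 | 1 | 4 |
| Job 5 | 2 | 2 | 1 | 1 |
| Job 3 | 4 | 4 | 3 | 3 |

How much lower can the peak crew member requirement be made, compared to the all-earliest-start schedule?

Early-start peak: n1:11  n2:11  n3:8  n4:4  n5:4  n6:4 ⇒ 11.
Leveled (Job 1@1, Job 4@3, Job 2@1, Job 5@1, Job 3@3): n1:8  n2:8  n3:8  n4:7  n5:7  n6:4 ⇒ 8.
Reduction 11 − 8 = 3.

3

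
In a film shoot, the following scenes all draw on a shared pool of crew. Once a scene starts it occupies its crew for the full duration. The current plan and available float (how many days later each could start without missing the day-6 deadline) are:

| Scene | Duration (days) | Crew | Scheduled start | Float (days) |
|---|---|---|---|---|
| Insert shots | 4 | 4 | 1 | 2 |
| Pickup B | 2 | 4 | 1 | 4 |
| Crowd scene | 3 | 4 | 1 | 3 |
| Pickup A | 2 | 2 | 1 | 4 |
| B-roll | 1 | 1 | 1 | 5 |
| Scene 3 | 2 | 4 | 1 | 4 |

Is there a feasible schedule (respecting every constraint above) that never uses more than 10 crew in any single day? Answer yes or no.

yes

Schedule Insert shots@1, Pickup B@1, Crowd scene@3, Pickup A@1, B-roll@3, Scene 3@5: d1:10  d2:10  d3:9  d4:8  d5:8  d6:4 — peak 10 ≤ 10.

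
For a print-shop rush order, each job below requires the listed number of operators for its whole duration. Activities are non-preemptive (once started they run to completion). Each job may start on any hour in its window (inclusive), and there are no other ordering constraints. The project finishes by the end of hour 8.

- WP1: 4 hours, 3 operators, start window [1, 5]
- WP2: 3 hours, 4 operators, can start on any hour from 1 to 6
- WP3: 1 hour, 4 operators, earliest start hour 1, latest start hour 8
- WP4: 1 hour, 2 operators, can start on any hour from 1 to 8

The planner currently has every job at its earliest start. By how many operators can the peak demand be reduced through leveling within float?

8

Early-start peak: h1:13  h2:7  h3:7  h4:3  h5:0  h6:0  h7:0  h8:0 ⇒ 13.
Leveled (WP1@1, WP2@5, WP3@8, WP4@1): h1:5  h2:3  h3:3  h4:3  h5:4  h6:4  h7:4  h8:4 ⇒ 5.
Reduction 13 − 5 = 8.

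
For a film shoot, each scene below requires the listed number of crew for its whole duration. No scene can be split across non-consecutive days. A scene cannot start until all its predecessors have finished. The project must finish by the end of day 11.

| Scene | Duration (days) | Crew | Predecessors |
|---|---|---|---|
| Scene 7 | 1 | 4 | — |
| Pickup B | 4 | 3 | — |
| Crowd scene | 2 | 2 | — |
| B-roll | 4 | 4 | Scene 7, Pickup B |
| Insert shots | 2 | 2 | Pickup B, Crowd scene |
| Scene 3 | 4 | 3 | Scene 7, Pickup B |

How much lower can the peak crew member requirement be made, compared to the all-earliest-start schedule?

Early-start peak: d1:9  d2:5  d3:3  d4:3  d5:9  d6:9  d7:7  d8:7  d9:0  d10:0  d11:0 ⇒ 9.
Leveled (Scene 7@1, Pickup B@1, Crowd scene@2, B-roll@5, Insert shots@5, Scene 3@7): d1:7  d2:5  d3:5  d4:3  d5:6  d6:6  d7:7  d8:7  d9:3  d10:3  d11:0 ⇒ 7.
Reduction 9 − 7 = 2.

2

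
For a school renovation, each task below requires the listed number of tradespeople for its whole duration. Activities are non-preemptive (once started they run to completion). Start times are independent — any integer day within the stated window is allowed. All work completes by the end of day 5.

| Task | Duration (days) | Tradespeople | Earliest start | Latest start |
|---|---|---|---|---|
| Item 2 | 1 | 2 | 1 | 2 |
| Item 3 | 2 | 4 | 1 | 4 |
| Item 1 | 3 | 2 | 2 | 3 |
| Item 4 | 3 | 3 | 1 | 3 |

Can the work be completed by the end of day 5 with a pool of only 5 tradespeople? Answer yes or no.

no

The minimum achievable peak is 6; 5 < 6, so no feasible schedule stays within the cap.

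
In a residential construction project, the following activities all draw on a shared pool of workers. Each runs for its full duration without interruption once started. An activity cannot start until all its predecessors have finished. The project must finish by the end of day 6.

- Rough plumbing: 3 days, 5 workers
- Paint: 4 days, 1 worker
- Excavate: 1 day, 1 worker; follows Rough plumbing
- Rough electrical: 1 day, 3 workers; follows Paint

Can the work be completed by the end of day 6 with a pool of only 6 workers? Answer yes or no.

yes

Schedule Rough plumbing@1, Paint@1, Excavate@4, Rough electrical@5: d1:6  d2:6  d3:6  d4:2  d5:3  d6:0 — peak 6 ≤ 6.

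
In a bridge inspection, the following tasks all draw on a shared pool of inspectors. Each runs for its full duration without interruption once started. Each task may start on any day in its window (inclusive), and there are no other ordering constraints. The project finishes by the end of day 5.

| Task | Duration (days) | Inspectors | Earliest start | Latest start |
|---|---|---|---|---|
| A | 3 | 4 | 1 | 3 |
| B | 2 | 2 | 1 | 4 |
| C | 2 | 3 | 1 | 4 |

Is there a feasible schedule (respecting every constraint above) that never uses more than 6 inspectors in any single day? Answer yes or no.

yes

Schedule A@1, B@4, C@4: d1:4  d2:4  d3:4  d4:5  d5:5 — peak 5 ≤ 6.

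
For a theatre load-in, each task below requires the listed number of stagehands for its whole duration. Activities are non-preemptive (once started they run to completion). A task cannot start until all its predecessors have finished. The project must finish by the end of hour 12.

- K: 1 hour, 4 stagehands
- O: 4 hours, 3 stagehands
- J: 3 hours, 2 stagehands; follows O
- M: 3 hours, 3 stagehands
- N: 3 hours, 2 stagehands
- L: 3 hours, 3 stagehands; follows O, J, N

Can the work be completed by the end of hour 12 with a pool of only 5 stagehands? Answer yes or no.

Schedule K@1, O@2, J@6, M@6, N@2, L@9: h1:4  h2:5  h3:5  h4:5  h5:3  h6:5  h7:5  h8:5  h9:3  h10:3  h11:3  h12:0 — peak 5 ≤ 5.

yes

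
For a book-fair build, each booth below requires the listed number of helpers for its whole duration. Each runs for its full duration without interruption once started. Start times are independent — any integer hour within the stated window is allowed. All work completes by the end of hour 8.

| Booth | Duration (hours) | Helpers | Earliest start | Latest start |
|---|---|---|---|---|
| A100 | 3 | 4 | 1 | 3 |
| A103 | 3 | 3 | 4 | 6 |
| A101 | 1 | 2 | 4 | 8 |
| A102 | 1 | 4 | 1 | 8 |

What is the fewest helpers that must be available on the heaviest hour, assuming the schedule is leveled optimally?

Early-start (A100@1, A103@4, A101@4, A102@1) gives peak 8: h1:8  h2:4  h3:4  h4:5  h5:3  h6:3  h7:0  h8:0.
Shift A101→7, A102→8.
Schedule A100@1, A103@4, A101@7, A102@8: h1:4  h2:4  h3:4  h4:3  h5:3  h6:3  h7:2  h8:4 — peak 4.
Total helper-hours = 27 over 8 hours ⇒ peak ≥ ⌈27/8⌉ = 4, so 4 is optimal.

4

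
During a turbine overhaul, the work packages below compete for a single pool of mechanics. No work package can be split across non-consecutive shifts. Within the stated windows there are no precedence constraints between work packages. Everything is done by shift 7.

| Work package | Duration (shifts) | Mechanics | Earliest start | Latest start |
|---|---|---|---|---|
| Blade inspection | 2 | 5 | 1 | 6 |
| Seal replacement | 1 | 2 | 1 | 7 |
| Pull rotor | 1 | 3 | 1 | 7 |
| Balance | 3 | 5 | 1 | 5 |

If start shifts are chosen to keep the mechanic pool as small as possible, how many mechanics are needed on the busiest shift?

5

Early-start (Blade inspection@1, Seal replacement@1, Pull rotor@1, Balance@1) gives peak 15: s1:15  s2:10  s3:5  s4:0  s5:0  s6:0  s7:0.
Shift Seal replacement→3, Pull rotor→3, Balance→4.
Schedule Blade inspection@1, Seal replacement@3, Pull rotor@3, Balance@4: s1:5  s2:5  s3:5  s4:5  s5:5  s6:5  s7:0 — peak 5.
Total mechanic-shifts = 30 over 7 shifts ⇒ peak ≥ ⌈30/7⌉ = 5, so 5 is optimal.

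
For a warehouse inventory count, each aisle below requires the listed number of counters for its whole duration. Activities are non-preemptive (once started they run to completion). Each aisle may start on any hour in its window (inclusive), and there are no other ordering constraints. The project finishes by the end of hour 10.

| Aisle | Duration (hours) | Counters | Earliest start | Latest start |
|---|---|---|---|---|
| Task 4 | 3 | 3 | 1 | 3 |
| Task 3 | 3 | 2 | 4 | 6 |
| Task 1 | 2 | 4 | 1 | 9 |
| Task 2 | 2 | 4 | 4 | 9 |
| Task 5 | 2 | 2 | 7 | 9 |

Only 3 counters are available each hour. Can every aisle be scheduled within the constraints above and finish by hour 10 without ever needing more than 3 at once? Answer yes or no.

no

Total counter-hours = 35; over 10 hours the average is 35/10 > 3, so some hour must exceed 3.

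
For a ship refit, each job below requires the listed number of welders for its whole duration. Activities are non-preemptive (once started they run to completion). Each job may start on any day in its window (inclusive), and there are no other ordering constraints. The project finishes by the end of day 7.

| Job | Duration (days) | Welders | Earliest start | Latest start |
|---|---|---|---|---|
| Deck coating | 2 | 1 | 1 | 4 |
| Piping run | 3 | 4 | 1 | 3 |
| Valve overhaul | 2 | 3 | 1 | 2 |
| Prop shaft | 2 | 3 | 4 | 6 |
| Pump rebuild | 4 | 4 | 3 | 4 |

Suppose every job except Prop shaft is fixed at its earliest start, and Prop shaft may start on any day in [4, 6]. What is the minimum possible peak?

8

Prop shaft@4: d1:8  d2:8  d3:8  d4:7  d5:7  d6:4  d7:0 → peak 8
Prop shaft@5: d1:8  d2:8  d3:8  d4:4  d5:7  d6:7  d7:0 → peak 8
Prop shaft@6: d1:8  d2:8  d3:8  d4:4  d5:4  d6:7  d7:3 → peak 8
Best is Prop shaft@4, peak 8.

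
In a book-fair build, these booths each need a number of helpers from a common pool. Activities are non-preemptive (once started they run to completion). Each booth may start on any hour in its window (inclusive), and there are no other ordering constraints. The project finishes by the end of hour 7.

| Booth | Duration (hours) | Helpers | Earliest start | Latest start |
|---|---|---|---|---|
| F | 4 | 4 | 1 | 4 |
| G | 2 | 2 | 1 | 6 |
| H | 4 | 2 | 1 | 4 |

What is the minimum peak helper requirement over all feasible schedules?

6

Early-start (F@1, G@1, H@1) gives peak 8: h1:8  h2:8  h3:6  h4:6  h5:0  h6:0  h7:0.
Shift H→3.
Schedule F@1, G@1, H@3: h1:6  h2:6  h3:6  h4:6  h5:2  h6:2  h7:0 — peak 6.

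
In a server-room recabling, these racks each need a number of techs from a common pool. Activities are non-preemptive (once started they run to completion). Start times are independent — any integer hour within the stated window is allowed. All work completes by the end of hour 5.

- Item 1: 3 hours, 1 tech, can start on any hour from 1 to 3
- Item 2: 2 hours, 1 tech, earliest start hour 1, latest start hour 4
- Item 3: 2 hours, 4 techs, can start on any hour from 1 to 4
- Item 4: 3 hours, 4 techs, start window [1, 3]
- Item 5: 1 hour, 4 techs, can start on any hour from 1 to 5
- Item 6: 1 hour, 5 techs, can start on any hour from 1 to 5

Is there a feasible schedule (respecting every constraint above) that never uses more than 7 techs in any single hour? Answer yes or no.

The minimum achievable peak is 8; 7 < 8, so no feasible schedule stays within the cap.

no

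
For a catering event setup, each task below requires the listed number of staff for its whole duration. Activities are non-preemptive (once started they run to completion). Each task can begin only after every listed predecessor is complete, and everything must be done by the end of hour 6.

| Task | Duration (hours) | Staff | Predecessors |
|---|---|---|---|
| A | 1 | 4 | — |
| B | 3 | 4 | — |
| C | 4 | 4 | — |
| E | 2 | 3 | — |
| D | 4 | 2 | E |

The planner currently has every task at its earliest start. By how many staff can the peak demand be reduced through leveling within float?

5

Early-start peak: h1:15  h2:11  h3:10  h4:6  h5:2  h6:2 ⇒ 15.
Leveled (A@1, B@2, C@3, E@1, D@3): h1:7  h2:7  h3:10  h4:10  h5:6  h6:6 ⇒ 10.
Reduction 15 − 10 = 5.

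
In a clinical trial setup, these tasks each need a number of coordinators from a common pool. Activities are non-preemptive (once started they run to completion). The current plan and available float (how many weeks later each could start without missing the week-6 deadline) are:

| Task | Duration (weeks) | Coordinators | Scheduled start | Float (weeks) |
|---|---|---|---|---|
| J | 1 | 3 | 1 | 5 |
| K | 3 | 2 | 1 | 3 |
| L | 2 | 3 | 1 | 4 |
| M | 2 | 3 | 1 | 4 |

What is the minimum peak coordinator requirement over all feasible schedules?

5

Early-start (J@1, K@1, L@1, M@1) gives peak 11: w1:11  w2:8  w3:2  w4:0  w5:0  w6:0.
Shift L→2, M→4.
Schedule J@1, K@1, L@2, M@4: w1:5  w2:5  w3:5  w4:3  w5:3  w6:0 — peak 5.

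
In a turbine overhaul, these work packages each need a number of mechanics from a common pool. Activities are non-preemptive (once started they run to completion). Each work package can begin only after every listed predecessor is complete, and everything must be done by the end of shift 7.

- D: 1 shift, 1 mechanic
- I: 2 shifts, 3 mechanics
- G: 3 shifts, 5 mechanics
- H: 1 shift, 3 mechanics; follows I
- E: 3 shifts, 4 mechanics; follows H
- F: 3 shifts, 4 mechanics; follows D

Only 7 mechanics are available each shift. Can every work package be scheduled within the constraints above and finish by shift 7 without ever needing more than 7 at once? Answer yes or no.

The minimum achievable peak is 8; 7 < 8, so no feasible schedule stays within the cap.

no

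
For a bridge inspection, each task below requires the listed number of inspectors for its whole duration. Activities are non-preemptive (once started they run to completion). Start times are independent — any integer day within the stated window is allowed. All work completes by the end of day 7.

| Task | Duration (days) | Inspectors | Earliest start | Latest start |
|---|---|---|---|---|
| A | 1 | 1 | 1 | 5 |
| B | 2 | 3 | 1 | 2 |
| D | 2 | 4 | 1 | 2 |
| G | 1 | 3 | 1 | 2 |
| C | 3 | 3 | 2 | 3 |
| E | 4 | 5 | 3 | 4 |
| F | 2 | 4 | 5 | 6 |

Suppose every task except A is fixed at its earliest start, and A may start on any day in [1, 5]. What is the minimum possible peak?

A@1: d1:11  d2:10  d3:8  d4:8  d5:9  d6:9  d7:0 → peak 11
A@2: d1:10  d2:11  d3:8  d4:8  d5:9  d6:9  d7:0 → peak 11
A@3: d1:10  d2:10  d3:9  d4:8  d5:9  d6:9  d7:0 → peak 10
A@4: d1:10  d2:10  d3:8  d4:9  d5:9  d6:9  d7:0 → peak 10
A@5: d1:10  d2:10  d3:8  d4:8  d5:10  d6:9  d7:0 → peak 10
Best is A@3, peak 10.

10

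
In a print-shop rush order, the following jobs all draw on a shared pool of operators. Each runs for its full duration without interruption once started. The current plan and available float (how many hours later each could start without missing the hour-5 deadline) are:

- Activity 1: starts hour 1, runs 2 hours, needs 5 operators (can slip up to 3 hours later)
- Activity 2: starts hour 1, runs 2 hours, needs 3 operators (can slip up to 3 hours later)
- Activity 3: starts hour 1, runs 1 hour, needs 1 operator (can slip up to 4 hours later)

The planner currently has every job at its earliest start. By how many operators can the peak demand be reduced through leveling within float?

4

Early-start peak: h1:9  h2:8  h3:0  h4:0  h5:0 ⇒ 9.
Leveled (Activity 1@1, Activity 2@3, Activity 3@3): h1:5  h2:5  h3:4  h4:3  h5:0 ⇒ 5.
Reduction 9 − 5 = 4.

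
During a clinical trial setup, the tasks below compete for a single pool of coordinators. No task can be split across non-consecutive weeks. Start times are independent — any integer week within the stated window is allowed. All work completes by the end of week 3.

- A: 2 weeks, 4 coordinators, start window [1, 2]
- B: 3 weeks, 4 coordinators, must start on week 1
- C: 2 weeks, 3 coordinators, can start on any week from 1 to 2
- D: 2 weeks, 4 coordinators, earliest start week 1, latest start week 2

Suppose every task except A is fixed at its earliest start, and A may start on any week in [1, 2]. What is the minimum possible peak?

A@1: w1:15  w2:15  w3:4 → peak 15
A@2: w1:11  w2:15  w3:8 → peak 15
Best is A@1, peak 15.

15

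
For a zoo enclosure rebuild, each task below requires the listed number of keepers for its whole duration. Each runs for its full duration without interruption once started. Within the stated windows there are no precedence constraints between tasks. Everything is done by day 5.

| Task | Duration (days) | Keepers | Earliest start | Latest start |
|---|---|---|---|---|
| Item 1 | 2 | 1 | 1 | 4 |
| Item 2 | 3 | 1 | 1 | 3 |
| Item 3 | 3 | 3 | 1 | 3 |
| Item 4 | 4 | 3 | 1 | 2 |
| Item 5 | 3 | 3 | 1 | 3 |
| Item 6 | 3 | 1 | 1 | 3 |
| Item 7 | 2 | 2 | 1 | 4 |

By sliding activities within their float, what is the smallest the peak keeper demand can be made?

11

Early-start (Item 1@1, Item 2@1, Item 3@1, Item 4@1, Item 5@1, Item 6@1, Item 7@1) gives peak 14: d1:14  d2:14  d3:11  d4:3  d5:0.
Shift Item 6→3, Item 7→4.
Schedule Item 1@1, Item 2@1, Item 3@1, Item 4@1, Item 5@1, Item 6@3, Item 7@4: d1:11  d2:11  d3:11  d4:6  d5:3 — peak 11.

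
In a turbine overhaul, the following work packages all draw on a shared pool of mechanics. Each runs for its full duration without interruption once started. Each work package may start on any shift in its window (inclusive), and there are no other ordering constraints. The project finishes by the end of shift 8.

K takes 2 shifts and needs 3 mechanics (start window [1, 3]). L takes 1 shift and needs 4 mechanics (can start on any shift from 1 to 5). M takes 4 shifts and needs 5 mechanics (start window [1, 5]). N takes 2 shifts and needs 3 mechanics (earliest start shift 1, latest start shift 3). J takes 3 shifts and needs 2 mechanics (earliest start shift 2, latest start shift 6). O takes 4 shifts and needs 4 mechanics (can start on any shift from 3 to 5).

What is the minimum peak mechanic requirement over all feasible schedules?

8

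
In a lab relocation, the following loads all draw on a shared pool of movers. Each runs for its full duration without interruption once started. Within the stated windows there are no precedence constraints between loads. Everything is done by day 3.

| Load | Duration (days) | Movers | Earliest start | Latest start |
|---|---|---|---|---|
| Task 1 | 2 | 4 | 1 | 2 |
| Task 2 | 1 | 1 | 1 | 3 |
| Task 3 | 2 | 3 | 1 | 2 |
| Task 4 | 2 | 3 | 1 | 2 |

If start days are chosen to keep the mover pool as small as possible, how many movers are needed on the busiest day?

Early-start (Task 1@1, Task 2@1, Task 3@1, Task 4@1) gives peak 11: d1:11  d2:10  d3:0.
Shift Task 4→2.
Schedule Task 1@1, Task 2@1, Task 3@1, Task 4@2: d1:8  d2:10  d3:3 — peak 10.
No arrangement of the 24 feasible schedules does better.

10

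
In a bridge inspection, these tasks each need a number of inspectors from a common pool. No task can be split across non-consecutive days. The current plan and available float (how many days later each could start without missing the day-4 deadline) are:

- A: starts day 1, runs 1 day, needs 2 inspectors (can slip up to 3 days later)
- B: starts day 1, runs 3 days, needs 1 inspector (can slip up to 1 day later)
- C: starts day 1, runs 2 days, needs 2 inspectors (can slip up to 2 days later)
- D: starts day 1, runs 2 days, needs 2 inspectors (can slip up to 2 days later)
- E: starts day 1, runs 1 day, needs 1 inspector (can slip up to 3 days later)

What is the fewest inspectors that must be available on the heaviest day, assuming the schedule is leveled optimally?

Early-start (A@1, B@1, C@1, D@1, E@1) gives peak 8: d1:8  d2:5  d3:1  d4:0.
Shift B→2, D→3, E→2.
Schedule A@1, B@2, C@1, D@3, E@2: d1:4  d2:4  d3:3  d4:3 — peak 4.
Total inspector-days = 14 over 4 days ⇒ peak ≥ ⌈14/4⌉ = 4, so 4 is optimal.

4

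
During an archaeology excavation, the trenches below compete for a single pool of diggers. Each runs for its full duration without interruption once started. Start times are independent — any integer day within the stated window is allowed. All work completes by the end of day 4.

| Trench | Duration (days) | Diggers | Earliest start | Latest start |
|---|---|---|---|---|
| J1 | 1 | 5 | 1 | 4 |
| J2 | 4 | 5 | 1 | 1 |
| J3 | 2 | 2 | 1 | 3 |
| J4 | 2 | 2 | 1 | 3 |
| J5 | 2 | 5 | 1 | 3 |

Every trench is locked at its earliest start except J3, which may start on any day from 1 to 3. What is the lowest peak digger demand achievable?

17

J3@1: d1:19  d2:14  d3:5  d4:5 → peak 19
J3@2: d1:17  d2:14  d3:7  d4:5 → peak 17
J3@3: d1:17  d2:12  d3:7  d4:7 → peak 17
Best is J3@2, peak 17.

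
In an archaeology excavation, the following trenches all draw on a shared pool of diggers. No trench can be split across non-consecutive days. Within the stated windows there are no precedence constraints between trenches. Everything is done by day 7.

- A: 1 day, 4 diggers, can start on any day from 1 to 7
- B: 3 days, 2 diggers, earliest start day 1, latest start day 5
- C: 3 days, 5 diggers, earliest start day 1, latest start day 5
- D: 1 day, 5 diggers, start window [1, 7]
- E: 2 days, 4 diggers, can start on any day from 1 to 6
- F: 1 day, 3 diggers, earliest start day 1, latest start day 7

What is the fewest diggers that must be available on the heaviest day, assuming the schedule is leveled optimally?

Early-start (A@1, B@1, C@1, D@1, E@1, F@1) gives peak 23: d1:23  d2:11  d3:7  d4:0  d5:0  d6:0  d7:0.
Shift C→2, D→5, E→6, F→6.
Schedule A@1, B@1, C@2, D@5, E@6, F@6: d1:6  d2:7  d3:7  d4:5  d5:5  d6:7  d7:4 — peak 7.

7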